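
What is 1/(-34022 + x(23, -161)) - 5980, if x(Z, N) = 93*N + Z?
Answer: -292852561/48972 ≈ -5980.0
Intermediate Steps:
x(Z, N) = Z + 93*N
1/(-34022 + x(23, -161)) - 5980 = 1/(-34022 + (23 + 93*(-161))) - 5980 = 1/(-34022 + (23 - 14973)) - 5980 = 1/(-34022 - 14950) - 5980 = 1/(-48972) - 5980 = -1/48972 - 5980 = -292852561/48972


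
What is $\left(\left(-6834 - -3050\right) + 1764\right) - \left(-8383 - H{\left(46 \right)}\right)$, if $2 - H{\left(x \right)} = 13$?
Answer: $6352$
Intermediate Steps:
$H{\left(x \right)} = -11$ ($H{\left(x \right)} = 2 - 13 = -11$)
$\left(\left(-6834 - -3050\right) + 1764\right) - \left(-8383 - H{\left(46 \right)}\right) = \left(\left(-6834 - -3050\right) + 1764\right) - -8372 = \left(\left(-6834 + 3050\right) + 1764\right) + \left(\left(-11 + 3951\right) + 4432\right) = \left(-3784 + 1764\right) + \left(3940 + 4432\right) = -2020 + 8372 = 6352$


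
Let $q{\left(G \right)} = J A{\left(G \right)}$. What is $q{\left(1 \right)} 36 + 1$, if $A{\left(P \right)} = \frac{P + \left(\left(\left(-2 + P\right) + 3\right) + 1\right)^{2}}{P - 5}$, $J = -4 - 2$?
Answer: $541$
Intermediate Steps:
$J = -6$
$A{\left(P \right)} = \frac{P + \left(2 + P\right)^{2}}{-5 + P}$ ($A{\left(P \right)} = \frac{P + \left(\left(1 + P\right) + 1\right)^{2}}{-5 + P} = \frac{P + \left(2 + P\right)^{2}}{-5 + P}$)
$q{\left(G \right)} = - \frac{6 \left(G + \left(2 + G\right)^{2}\right)}{-5 + G}$ ($q{\left(G \right)} = - 6 \frac{G + \left(2 + G\right)^{2}}{-5 + G} = - \frac{6 \left(G + \left(2 + G\right)^{2}\right)}{-5 + G}$)
$q{\left(1 \right)} 36 + 1 = \frac{6 \left(\left(-1\right) 1 - \left(2 + 1\right)^{2}\right)}{-5 + 1} \cdot 36 + 1 = \frac{6 \left(-1 - 3^{2}\right)}{-4} \cdot 36 + 1 = 6 \left(- \frac{1}{4}\right) \left(-1 - 9\right) 36 + 1 = 6 \left(- \frac{1}{4}\right) \left(-10\right) 36 + 1 = 15 \cdot 36 + 1 = 540 + 1 = 541$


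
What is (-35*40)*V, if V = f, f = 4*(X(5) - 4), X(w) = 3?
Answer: 5600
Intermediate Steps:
f = -4 (f = 4*(3 - 4) = 4*(-1) = -4)
V = -4
(-35*40)*V = -35*40*(-4) = -1400*(-4) = 5600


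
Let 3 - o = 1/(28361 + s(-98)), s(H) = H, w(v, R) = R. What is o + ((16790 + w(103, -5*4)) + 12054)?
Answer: 814737500/28263 ≈ 28827.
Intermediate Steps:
o = 84788/28263 (o = 3 - 1/(28361 - 98) = 3 - 1/28263 = 84788/28263 ≈ 3.0000)
o + ((16790 + w(103, -5*4)) + 12054) = 84788/28263 + ((16790 - 5*4) + 12054) = 84788/28263 + ((16790 - 20) + 12054) = 84788/28263 + (16770 + 12054) = 84788/28263 + 28824 = 814737500/28263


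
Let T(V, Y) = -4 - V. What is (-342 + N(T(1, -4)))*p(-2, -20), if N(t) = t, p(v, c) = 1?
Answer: -347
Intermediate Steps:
(-342 + N(T(1, -4)))*p(-2, -20) = (-342 + (-4 - 1*1))*1 = (-342 + (-4 - 1))*1 = (-342 - 5)*1 = -347*1 = -347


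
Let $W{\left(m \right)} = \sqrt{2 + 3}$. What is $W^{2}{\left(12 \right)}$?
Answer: $5$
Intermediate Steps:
$W{\left(m \right)} = \sqrt{5}$
$W^{2}{\left(12 \right)} = \left(\sqrt{5}\right)^{2} = 5$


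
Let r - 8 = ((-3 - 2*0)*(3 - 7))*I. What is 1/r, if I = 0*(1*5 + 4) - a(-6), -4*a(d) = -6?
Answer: -⅒ ≈ -0.10000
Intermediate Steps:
a(d) = 3/2 (a(d) = -¼*(-6) = 3/2)
I = -3/2 (I = 0*(1*5 + 4) - 1*3/2 = 0*(5 + 4) - 3/2 = 0*9 - 3/2 = 0 - 3/2 = -3/2 ≈ -1.5000)
r = -10 (r = 8 + ((-3 - 2*0)*(3 - 7))*(-3/2) = 8 + ((-3 + 0)*(-4))*(-3/2) = 8 - 3*(-4)*(-3/2) = 8 + 12*(-3/2) = 8 - 18 = -10)
1/r = 1/(-10) = -⅒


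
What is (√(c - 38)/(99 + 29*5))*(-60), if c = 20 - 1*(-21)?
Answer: -15*√3/61 ≈ -0.42591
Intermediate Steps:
c = 41 (c = 20 + 21 = 41)
(√(c - 38)/(99 + 29*5))*(-60) = (√(41 - 38)/(99 + 29*5))*(-60) = (√3/(99 + 145))*(-60) = (√3/244)*(-60) = -15*√3/61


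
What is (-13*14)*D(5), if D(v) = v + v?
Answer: -1820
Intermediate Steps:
D(v) = 2*v
(-13*14)*D(5) = (-13*14)*(2*5) = -182*10 = -1820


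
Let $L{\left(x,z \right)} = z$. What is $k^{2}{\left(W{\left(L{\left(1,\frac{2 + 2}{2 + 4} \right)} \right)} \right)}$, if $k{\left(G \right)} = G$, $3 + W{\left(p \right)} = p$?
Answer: $\frac{49}{9} \approx 5.4444$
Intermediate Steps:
$W{\left(p \right)} = -3 + p$
$k^{2}{\left(W{\left(L{\left(1,\frac{2 + 2}{2 + 4} \right)} \right)} \right)} = \left(-3 + \frac{2 + 2}{2 + 4}\right)^{2} = \left(-3 + \frac{4}{6}\right)^{2} = \left(-3 + 4 \cdot \frac{1}{6}\right)^{2} = \left(-3 + \frac{2}{3}\right)^{2} = \left(- \frac{7}{3}\right)^{2} = \frac{49}{9}$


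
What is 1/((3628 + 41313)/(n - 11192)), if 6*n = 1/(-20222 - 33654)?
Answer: -3617881153/14527447896 ≈ -0.24904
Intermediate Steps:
n = -1/323256 (n = 1/(6*(-20222 - 33654)) = (1/6)/(-53876) = (1/6)*(-1/53876) = -1/323256 ≈ -3.0935e-6)
1/((3628 + 41313)/(n - 11192)) = 1/((3628 + 41313)/(-1/323256 - 11192)) = 1/(44941/(-3617881153/323256)) = 1/(44941*(-323256/3617881153)) = 1/(-14527447896/3617881153) = -3617881153/14527447896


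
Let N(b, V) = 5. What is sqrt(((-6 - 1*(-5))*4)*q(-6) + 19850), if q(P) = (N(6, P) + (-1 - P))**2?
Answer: 5*sqrt(778) ≈ 139.46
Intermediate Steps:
q(P) = (4 - P)**2 (q(P) = (5 + (-1 - P))**2 = (4 - P)**2)
sqrt(((-6 - 1*(-5))*4)*q(-6) + 19850) = sqrt(((-6 - 1*(-5))*4)*(-4 - 6)**2 + 19850) = sqrt(((-6 + 5)*4)*(-10)**2 + 19850) = sqrt(-1*4*100 + 19850) = sqrt(-4*100 + 19850) = sqrt(-400 + 19850) = sqrt(19450) = 5*sqrt(778)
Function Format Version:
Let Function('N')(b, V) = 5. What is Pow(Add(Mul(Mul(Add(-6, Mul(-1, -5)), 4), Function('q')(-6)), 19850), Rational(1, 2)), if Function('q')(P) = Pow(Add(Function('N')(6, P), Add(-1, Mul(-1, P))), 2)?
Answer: Mul(5, Pow(778, Rational(1, 2))) ≈ 139.46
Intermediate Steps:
Function('q')(P) = Pow(Add(4, Mul(-1, P)), 2) (Function('q')(P) = Pow(Add(5, Add(-1, Mul(-1, P))), 2) = Pow(Add(4, Mul(-1, P)), 2))
Pow(Add(Mul(Mul(Add(-6, Mul(-1, -5)), 4), Function('q')(-6)), 19850), Rational(1, 2)) = Pow(Add(Mul(Mul(Add(-6, Mul(-1, -5)), 4), Pow(Add(-4, -6), 2)), 19850), Rational(1, 2)) = Pow(Add(Mul(Mul(Add(-6, 5), 4), Pow(-10, 2)), 19850), Rational(1, 2)) = Pow(Add(Mul(Mul(-1, 4), 100), 19850), Rational(1, 2)) = Pow(Add(Mul(-4, 100), 19850), Rational(1, 2)) = Pow(Add(-400, 19850), Rational(1, 2)) = Pow(19450, Rational(1, 2)) = Mul(5, Pow(778, Rational(1, 2)))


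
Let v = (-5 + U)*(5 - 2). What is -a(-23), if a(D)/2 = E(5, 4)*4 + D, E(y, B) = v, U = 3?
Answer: 94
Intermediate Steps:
v = -6 (v = (-5 + 3)*(5 - 2) = -2*3 = -6)
E(y, B) = -6
a(D) = -48 + 2*D (a(D) = 2*(-6*4 + D) = 2*(-24 + D) = -48 + 2*D)
-a(-23) = -(-48 + 2*(-23)) = -(-48 - 46) = -1*(-94) = 94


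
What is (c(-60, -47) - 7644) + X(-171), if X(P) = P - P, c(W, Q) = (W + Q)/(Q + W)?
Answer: -7643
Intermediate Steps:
c(W, Q) = 1 (c(W, Q) = (Q + W)/(Q + W) = 1)
X(P) = 0
(c(-60, -47) - 7644) + X(-171) = (1 - 7644) + 0 = -7643 + 0 = -7643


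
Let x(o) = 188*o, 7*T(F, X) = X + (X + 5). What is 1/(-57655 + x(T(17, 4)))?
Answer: -7/401141 ≈ -1.7450e-5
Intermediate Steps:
T(F, X) = 5/7 + 2*X/7 (T(F, X) = (X + (X + 5))/7 = (X + (5 + X))/7 = (5 + 2*X)/7 = 5/7 + 2*X/7)
1/(-57655 + x(T(17, 4))) = 1/(-57655 + 188*(5/7 + (2/7)*4)) = 1/(-57655 + 188*(5/7 + 8/7)) = 1/(-57655 + 188*(13/7)) = 1/(-57655 + 2444/7) = 1/(-401141/7) = -7/401141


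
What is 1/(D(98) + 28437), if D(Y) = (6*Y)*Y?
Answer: 1/86061 ≈ 1.1620e-5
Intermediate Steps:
D(Y) = 6*Y**2
1/(D(98) + 28437) = 1/(6*98**2 + 28437) = 1/(6*9604 + 28437) = 1/(57624 + 28437) = 1/86061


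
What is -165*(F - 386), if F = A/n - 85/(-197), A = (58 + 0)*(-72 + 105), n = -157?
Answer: 2029880655/30929 ≈ 65630.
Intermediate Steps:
A = 1914 (A = 58*33 = 1914)
F = -363713/30929 (F = 1914/(-157) - 85/(-197) = 1914*(-1/157) - 85*(-1/197) = -1914/157 + 85/197 = -363713/30929 ≈ -11.760)
-165*(F - 386) = -165*(-363713/30929 - 386) = -165*(-12302307/30929) = 2029880655/30929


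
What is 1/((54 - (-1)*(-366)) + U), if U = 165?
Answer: -1/147 ≈ -0.0068027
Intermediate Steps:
1/((54 - (-1)*(-366)) + U) = 1/((54 - (-1)*(-366)) + 165) = 1/((54 - 1*366) + 165) = 1/((54 - 366) + 165) = 1/(-312 + 165) = 1/(-147) = -1/147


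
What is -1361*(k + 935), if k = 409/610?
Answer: -776802999/610 ≈ -1.2734e+6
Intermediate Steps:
k = 409/610 (k = 409*(1/610) = 409/610 ≈ 0.67049)
-1361*(k + 935) = -1361*(409/610 + 935) = -1361*570759/610 = -776802999/610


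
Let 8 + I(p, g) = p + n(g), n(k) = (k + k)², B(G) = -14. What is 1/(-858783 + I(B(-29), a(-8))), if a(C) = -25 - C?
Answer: -1/857649 ≈ -1.1660e-6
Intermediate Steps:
n(k) = 4*k² (n(k) = (2*k)² = 4*k²)
I(p, g) = -8 + p + 4*g² (I(p, g) = -8 + (p + 4*g²) = -8 + p + 4*g²)
1/(-858783 + I(B(-29), a(-8))) = 1/(-858783 + (-8 - 14 + 4*(-25 - 1*(-8))²)) = 1/(-858783 + (-8 - 14 + 4*(-25 + 8)²)) = 1/(-858783 + (-8 - 14 + 4*(-17)²)) = 1/(-858783 + (-8 - 14 + 4*289)) = 1/(-858783 + (-8 - 14 + 1156)) = 1/(-858783 + 1134) = 1/(-857649) = -1/857649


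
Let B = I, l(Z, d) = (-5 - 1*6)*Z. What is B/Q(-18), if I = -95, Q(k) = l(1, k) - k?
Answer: -95/7 ≈ -13.571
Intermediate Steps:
l(Z, d) = -11*Z (l(Z, d) = (-5 - 6)*Z = -11*Z)
Q(k) = -11 - k (Q(k) = -11*1 - k = -11 - k)
B = -95
B/Q(-18) = -95/(-11 - 1*(-18)) = -95/(-11 + 18) = -95/7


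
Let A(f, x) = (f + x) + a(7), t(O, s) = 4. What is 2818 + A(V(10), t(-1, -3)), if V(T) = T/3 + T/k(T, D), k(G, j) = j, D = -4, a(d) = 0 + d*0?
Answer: 16937/6 ≈ 2822.8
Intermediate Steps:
a(d) = 0 (a(d) = 0 + 0 = 0)
V(T) = T/12 (V(T) = T/3 + T/(-4) = T*(⅓) + T*(-¼) = T/3 - T/4 = T/12)
A(f, x) = f + x (A(f, x) = (f + x) + 0 = f + x)
2818 + A(V(10), t(-1, -3)) = 2818 + ((1/12)*10 + 4) = 2818 + (⅚ + 4) = 2818 + 29/6 = 16937/6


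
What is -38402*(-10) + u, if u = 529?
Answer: 384549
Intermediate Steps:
-38402*(-10) + u = -38402*(-10) + 529 = -1477*(-260) + 529 = 384020 + 529 = 384549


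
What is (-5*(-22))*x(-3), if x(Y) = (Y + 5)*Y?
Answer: -660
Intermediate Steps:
x(Y) = Y*(5 + Y) (x(Y) = (5 + Y)*Y = Y*(5 + Y))
(-5*(-22))*x(-3) = (-5*(-22))*(-3*(5 - 3)) = 110*(-3*2) = 110*(-6) = -660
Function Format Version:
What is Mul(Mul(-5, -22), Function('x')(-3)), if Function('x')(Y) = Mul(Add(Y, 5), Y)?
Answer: -660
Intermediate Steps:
Function('x')(Y) = Mul(Y, Add(5, Y)) (Function('x')(Y) = Mul(Add(5, Y), Y) = Mul(Y, Add(5, Y)))
Mul(Mul(-5, -22), Function('x')(-3)) = Mul(Mul(-5, -22), Mul(-3, Add(5, -3))) = Mul(110, Mul(-3, 2)) = Mul(110, -6) = -660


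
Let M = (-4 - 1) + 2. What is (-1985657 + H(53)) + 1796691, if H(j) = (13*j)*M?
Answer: -191033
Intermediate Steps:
M = -3 (M = -5 + 2 = -3)
H(j) = -39*j (H(j) = (13*j)*(-3) = -39*j)
(-1985657 + H(53)) + 1796691 = (-1985657 - 39*53) + 1796691 = (-1985657 - 2067) + 1796691 = -1987724 + 1796691 = -191033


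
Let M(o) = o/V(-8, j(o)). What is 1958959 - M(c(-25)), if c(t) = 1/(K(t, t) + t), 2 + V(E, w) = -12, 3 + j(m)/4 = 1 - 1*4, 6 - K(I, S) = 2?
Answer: 575933945/294 ≈ 1.9590e+6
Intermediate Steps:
K(I, S) = 4 (K(I, S) = 6 - 1*2 = 6 - 2 = 4)
j(m) = -24 (j(m) = -12 + 4*(1 - 1*4) = -12 + 4*(1 - 4) = -12 + 4*(-3) = -12 - 12 = -24)
V(E, w) = -14 (V(E, w) = -2 - 12 = -14)
c(t) = 1/(4 + t)
M(o) = -o/14 (M(o) = o/(-14) = o*(-1/14) = -o/14)
1958959 - M(c(-25)) = 1958959 - (-1)/(14*(4 - 25)) = 1958959 - (-1)/(14*(-21)) = 1958959 - (-1)*(-1)/(14*21) = 1958959 - 1*1/294 = 1958959 - 1/294 = 575933945/294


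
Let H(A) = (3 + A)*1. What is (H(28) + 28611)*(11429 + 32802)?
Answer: 1266864302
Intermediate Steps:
H(A) = 3 + A
(H(28) + 28611)*(11429 + 32802) = ((3 + 28) + 28611)*(11429 + 32802) = (31 + 28611)*44231 = 28642*44231 = 1266864302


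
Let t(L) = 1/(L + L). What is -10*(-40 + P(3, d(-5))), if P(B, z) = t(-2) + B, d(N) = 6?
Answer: 745/2 ≈ 372.50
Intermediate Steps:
t(L) = 1/(2*L)
P(B, z) = -¼ + B (P(B, z) = (½)/(-2) + B = (½)*(-½) + B = -¼ + B)
-10*(-40 + P(3, d(-5))) = -10*(-40 + (-¼ + 3)) = -10*(-40 + 11/4) = -10*(-149/4) = 745/2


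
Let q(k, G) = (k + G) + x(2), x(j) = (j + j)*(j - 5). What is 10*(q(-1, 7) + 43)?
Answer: 370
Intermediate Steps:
x(j) = 2*j*(-5 + j) (x(j) = (2*j)*(-5 + j) = 2*j*(-5 + j))
q(k, G) = -12 + G + k (q(k, G) = (k + G) + 2*2*(-5 + 2) = (G + k) + 2*2*(-3) = (G + k) - 12 = -12 + G + k)
10*(q(-1, 7) + 43) = 10*((-12 + 7 - 1) + 43) = 10*(-6 + 43) = 10*37 = 370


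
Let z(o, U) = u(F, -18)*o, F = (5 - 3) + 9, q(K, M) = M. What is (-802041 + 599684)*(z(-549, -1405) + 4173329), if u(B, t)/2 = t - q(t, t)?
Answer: -844502336453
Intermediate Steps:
F = 11 (F = 2 + 9 = 11)
u(B, t) = 0 (u(B, t) = 2*(t - t) = 2*0 = 0)
z(o, U) = 0 (z(o, U) = 0*o = 0)
(-802041 + 599684)*(z(-549, -1405) + 4173329) = (-802041 + 599684)*(0 + 4173329) = -202357*4173329 = -844502336453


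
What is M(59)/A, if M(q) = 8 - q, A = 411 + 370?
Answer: -51/781 ≈ -0.065301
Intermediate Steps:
A = 781
M(59)/A = (8 - 1*59)/781 = (8 - 59)*(1/781) = -51*1/781 = -51/781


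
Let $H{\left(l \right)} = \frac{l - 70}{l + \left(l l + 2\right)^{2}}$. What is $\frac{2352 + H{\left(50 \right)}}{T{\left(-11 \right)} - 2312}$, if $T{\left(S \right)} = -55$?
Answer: $- \frac{7361823494}{7408773909} \approx -0.99366$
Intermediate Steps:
$H{\left(l \right)} = \frac{-70 + l}{l + \left(2 + l^{2}\right)^{2}}$ ($H{\left(l \right)} = \frac{-70 + l}{l + \left(l^{2} + 2\right)^{2}} = \frac{-70 + l}{l + \left(2 + l^{2}\right)^{2}}$)
$\frac{2352 + H{\left(50 \right)}}{T{\left(-11 \right)} - 2312} = \frac{2352 + \frac{-70 + 50}{50 + \left(2 + 50^{2}\right)^{2}}}{-55 - 2312} = \frac{2352 + \frac{1}{50 + \left(2 + 2500\right)^{2}} \left(-20\right)}{-2367} = \left(2352 + \frac{1}{50 + 2502^{2}} \left(-20\right)\right) \left(- \frac{1}{2367}\right) = \left(2352 + \frac{1}{50 + 6260004} \left(-20\right)\right) \left(- \frac{1}{2367}\right) = \left(2352 + \frac{1}{6260054} \left(-20\right)\right) \left(- \frac{1}{2367}\right) = \left(2352 - \frac{10}{3130027}\right) \left(- \frac{1}{2367}\right) = \frac{7361823494}{3130027} \left(- \frac{1}{2367}\right) = - \frac{7361823494}{7408773909}$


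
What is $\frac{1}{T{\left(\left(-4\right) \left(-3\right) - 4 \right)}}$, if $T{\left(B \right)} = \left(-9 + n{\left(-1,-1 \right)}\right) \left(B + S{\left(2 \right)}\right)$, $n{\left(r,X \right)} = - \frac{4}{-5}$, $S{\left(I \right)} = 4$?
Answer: $- \frac{5}{492} \approx -0.010163$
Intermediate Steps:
$n{\left(r,X \right)} = \frac{4}{5}$ ($n{\left(r,X \right)} = \left(-4\right) \left(- \frac{1}{5}\right) = \frac{4}{5}$)
$T{\left(B \right)} = - \frac{164}{5} - \frac{41 B}{5}$ ($T{\left(B \right)} = \left(-9 + \frac{4}{5}\right) \left(B + 4\right) = - \frac{41 \left(4 + B\right)}{5} = - \frac{164}{5} - \frac{41 B}{5}$)
$\frac{1}{T{\left(\left(-4\right) \left(-3\right) - 4 \right)}} = \frac{1}{- \frac{164}{5} - \frac{41 \left(\left(-4\right) \left(-3\right) - 4\right)}{5}} = \frac{1}{- \frac{164}{5} - \frac{41 \left(12 - 4\right)}{5}} = \frac{1}{- \frac{164}{5} - \frac{328}{5}} = \frac{1}{- \frac{492}{5}} = - \frac{5}{492}$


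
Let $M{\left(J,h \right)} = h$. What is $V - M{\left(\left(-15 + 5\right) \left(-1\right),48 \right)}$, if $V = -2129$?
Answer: $-2177$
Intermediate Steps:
$V - M{\left(\left(-15 + 5\right) \left(-1\right),48 \right)} = -2129 - 48 = -2177$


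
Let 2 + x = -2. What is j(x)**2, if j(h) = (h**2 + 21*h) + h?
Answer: 5184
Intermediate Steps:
x = -4 (x = -2 - 2 = -4)
j(h) = h**2 + 22*h
j(x)**2 = (-4*(22 - 4))**2 = (-4*18)**2 = (-72)**2 = 5184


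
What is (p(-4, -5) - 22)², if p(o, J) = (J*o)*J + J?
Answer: 16129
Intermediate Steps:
p(o, J) = J + o*J² (p(o, J) = o*J² + J = J + o*J²)
(p(-4, -5) - 22)² = (-5*(1 - 5*(-4)) - 22)² = (-5*(1 + 20) - 22)² = (-5*21 - 22)² = (-105 - 22)² = (-127)² = 16129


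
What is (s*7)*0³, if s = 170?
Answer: 0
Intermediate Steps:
(s*7)*0³ = (170*7)*0³ = 1190*0 = 0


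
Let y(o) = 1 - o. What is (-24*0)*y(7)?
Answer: 0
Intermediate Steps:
(-24*0)*y(7) = (-24*0)*(1 - 1*7) = (-12*0)*(1 - 7) = 0*(-6) = 0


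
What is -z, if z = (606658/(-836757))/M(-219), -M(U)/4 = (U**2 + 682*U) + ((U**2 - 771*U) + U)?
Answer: -303329/192778771716 ≈ -1.5735e-6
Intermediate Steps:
M(U) = -8*U**2 + 352*U (M(U) = -4*((U**2 + 682*U) + ((U**2 - 771*U) + U)) = -4*((U**2 + 682*U) + (U**2 - 770*U)) = -4*(-88*U + 2*U**2) = -8*U**2 + 352*U)
z = 303329/192778771716 (z = (606658/(-836757))/((8*(-219)*(44 - 1*(-219)))) = (606658*(-1/836757))/((8*(-219)*(44 + 219))) = -606658/(836757*(8*(-219)*263)) = -606658/836757/(-460776) = -606658/836757*(-1/460776) = 303329/192778771716 ≈ 1.5735e-6)
-z = -1*303329/192778771716 = -303329/192778771716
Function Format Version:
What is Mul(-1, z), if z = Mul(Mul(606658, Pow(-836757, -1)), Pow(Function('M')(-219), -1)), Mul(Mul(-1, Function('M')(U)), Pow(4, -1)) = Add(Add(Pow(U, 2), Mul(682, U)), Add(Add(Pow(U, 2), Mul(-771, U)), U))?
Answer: Rational(-303329, 192778771716) ≈ -1.5735e-6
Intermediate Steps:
Function('M')(U) = Add(Mul(-8, Pow(U, 2)), Mul(352, U)) (Function('M')(U) = Mul(-4, Add(Add(Pow(U, 2), Mul(682, U)), Add(Add(Pow(U, 2), Mul(-771, U)), U))) = Mul(-4, Add(Add(Pow(U, 2), Mul(682, U)), Add(Pow(U, 2), Mul(-770, U)))) = Mul(-4, Add(Mul(-88, U), Mul(2, Pow(U, 2)))) = Add(Mul(-8, Pow(U, 2)), Mul(352, U)))
z = Rational(303329, 192778771716) (z = Mul(Mul(606658, Pow(-836757, -1)), Pow(Mul(8, -219, Add(44, Mul(-1, -219))), -1)) = Mul(Mul(606658, Rational(-1, 836757)), Pow(Mul(8, -219, Add(44, 219)), -1)) = Mul(Rational(-606658, 836757), Pow(Mul(8, -219, 263), -1)) = Mul(Rational(-606658, 836757), Pow(-460776, -1)) = Mul(Rational(-606658, 836757), Rational(-1, 460776)) = Rational(303329, 192778771716) ≈ 1.5735e-6)
Mul(-1, z) = Mul(-1, Rational(303329, 192778771716)) = Rational(-303329, 192778771716)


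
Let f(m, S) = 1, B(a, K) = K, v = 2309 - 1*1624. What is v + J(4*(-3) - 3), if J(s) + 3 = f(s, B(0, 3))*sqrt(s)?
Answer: 682 + I*sqrt(15) ≈ 682.0 + 3.873*I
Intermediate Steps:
v = 685 (v = 2309 - 1624 = 685)
J(s) = -3 + sqrt(s) (J(s) = -3 + 1*sqrt(s) = -3 + sqrt(s))
v + J(4*(-3) - 3) = 685 + (-3 + sqrt(4*(-3) - 3)) = 685 + (-3 + sqrt(-12 - 3)) = 685 + (-3 + sqrt(-15)) = 685 + (-3 + I*sqrt(15)) = 682 + I*sqrt(15)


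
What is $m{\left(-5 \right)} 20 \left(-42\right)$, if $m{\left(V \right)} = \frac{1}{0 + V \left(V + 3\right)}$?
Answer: $-84$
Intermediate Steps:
$m{\left(V \right)} = \frac{1}{V \left(3 + V\right)}$ ($m{\left(V \right)} = \frac{1}{0 + V \left(3 + V\right)} = \frac{1}{V \left(3 + V\right)}$)
$m{\left(-5 \right)} 20 \left(-42\right) = \frac{1}{\left(-5\right) \left(3 - 5\right)} 20 \left(-42\right) = - \frac{1}{5 \left(-2\right)} 20 \left(-42\right) = \left(- \frac{1}{5}\right) \left(- \frac{1}{2}\right) 20 \left(-42\right) = \frac{1}{10} \cdot 20 \left(-42\right) = 2 \left(-42\right) = -84$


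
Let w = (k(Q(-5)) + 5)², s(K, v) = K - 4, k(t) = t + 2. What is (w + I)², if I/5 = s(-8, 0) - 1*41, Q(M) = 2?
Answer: 33856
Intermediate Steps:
k(t) = 2 + t
s(K, v) = -4 + K
I = -265 (I = 5*((-4 - 8) - 1*41) = 5*(-12 - 41) = 5*(-53) = -265)
w = 81 (w = ((2 + 2) + 5)² = (4 + 5)² = 9² = 81)
(w + I)² = (81 - 265)² = (-184)² = 33856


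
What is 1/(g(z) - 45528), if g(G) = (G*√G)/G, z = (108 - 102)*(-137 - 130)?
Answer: -7588/345466731 - I*√178/690933462 ≈ -2.1964e-5 - 1.931e-8*I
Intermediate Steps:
z = -1602 (z = 6*(-267) = -1602)
g(G) = √G (g(G) = G^(3/2)/G = √G)
1/(g(z) - 45528) = 1/(√(-1602) - 45528) = 1/(3*I*√178 - 45528) = 1/(-45528 + 3*I*√178)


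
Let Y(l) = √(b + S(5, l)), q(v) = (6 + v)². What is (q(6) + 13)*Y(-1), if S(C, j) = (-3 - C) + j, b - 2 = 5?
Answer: 157*I*√2 ≈ 222.03*I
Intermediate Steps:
b = 7 (b = 2 + 5 = 7)
S(C, j) = -3 + j - C
Y(l) = √(-1 + l) (Y(l) = √(7 + (-3 + l - 1*5)) = √(7 + (-3 + l - 5)) = √(7 + (-8 + l)) = √(-1 + l))
(q(6) + 13)*Y(-1) = ((6 + 6)² + 13)*√(-1 - 1) = (12² + 13)*√(-2) = (144 + 13)*(I*√2) = 157*(I*√2) = 157*I*√2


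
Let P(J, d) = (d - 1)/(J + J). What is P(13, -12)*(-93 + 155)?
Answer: -31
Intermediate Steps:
P(J, d) = (-1 + d)/(2*J) (P(J, d) = (-1 + d)/((2*J)) = (-1 + d)*(1/(2*J)) = (-1 + d)/(2*J))
P(13, -12)*(-93 + 155) = ((½)*(-1 - 12)/13)*(-93 + 155) = ((½)*(1/13)*(-13))*62 = -½*62 = -31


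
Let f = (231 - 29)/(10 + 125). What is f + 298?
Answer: 40432/135 ≈ 299.50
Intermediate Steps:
f = 202/135 ≈ 1.4963
f + 298 = 202/135 + 298 = 40432/135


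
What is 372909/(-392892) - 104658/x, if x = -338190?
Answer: -4721933543/7381785860 ≈ -0.63967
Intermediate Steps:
372909/(-392892) - 104658/x = 372909/(-392892) - 104658/(-338190) = 372909*(-1/392892) - 104658*(-1/338190) = -124303/130964 + 17443/56365 = -4721933543/7381785860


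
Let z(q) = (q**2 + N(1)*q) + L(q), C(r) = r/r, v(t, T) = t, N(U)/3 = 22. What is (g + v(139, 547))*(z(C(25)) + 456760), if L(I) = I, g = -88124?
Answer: -40194011580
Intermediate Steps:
N(U) = 66 (N(U) = 3*22 = 66)
C(r) = 1
z(q) = q**2 + 67*q (z(q) = (q**2 + 66*q) + q = q**2 + 67*q)
(g + v(139, 547))*(z(C(25)) + 456760) = (-88124 + 139)*(1*(67 + 1) + 456760) = -87985*(1*68 + 456760) = -87985*(68 + 456760) = -87985*456828 = -40194011580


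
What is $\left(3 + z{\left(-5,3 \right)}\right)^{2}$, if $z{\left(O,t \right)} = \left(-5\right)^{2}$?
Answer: $784$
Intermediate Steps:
$z{\left(O,t \right)} = 25$
$\left(3 + z{\left(-5,3 \right)}\right)^{2} = \left(3 + 25\right)^{2} = 28^{2} = 784$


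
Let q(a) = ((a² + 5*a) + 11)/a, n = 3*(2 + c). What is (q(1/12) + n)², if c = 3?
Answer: 3330625/144 ≈ 23129.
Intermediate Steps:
n = 15 (n = 3*(2 + 3) = 3*5 = 15)
q(a) = (11 + a² + 5*a)/a
(q(1/12) + n)² = ((5 + 1/12 + 11/(1/12)) + 15)² = ((5 + 1/12 + 11*12) + 15)² = ((5 + 1/12 + 132) + 15)² = (1645/12 + 15)² = (1825/12)² = 3330625/144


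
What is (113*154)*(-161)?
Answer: -2801722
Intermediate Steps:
(113*154)*(-161) = 17402*(-161) = -2801722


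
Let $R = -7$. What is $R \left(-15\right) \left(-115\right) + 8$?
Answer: $-12067$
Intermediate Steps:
$R \left(-15\right) \left(-115\right) + 8 = \left(-7\right) \left(-15\right) \left(-115\right) + 8 = 105 \left(-115\right) + 8 = -12075 + 8 = -12067$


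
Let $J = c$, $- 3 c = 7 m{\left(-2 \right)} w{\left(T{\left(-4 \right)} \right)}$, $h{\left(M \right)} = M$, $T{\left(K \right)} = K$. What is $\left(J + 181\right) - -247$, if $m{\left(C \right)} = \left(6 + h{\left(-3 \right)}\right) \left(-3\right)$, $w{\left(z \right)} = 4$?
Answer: $512$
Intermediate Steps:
$m{\left(C \right)} = -9$ ($m{\left(C \right)} = \left(6 - 3\right) \left(-3\right) = 3 \left(-3\right) = -9$)
$c = 84$ ($c = - \frac{7 \left(-9\right) 4}{3} = - \frac{\left(-63\right) 4}{3} = \left(- \frac{1}{3}\right) \left(-252\right) = 84$)
$J = 84$
$\left(J + 181\right) - -247 = \left(84 + 181\right) - -247 = 265 + 247 = 512$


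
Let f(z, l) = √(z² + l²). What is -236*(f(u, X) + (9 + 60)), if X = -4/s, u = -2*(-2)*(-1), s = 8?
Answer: -16284 - 118*√65 ≈ -17235.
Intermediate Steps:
u = -4 (u = 4*(-1) = -4)
X = -½ (X = -4/8 = -4*⅛ = -½ ≈ -0.50000)
f(z, l) = √(l² + z²)
-236*(f(u, X) + (9 + 60)) = -236*(√((-½)² + (-4)²) + (9 + 60)) = -236*(√(¼ + 16) + 69) = -236*(√(65/4) + 69) = -236*(√65/2 + 69) = -236*(69 + √65/2) = -16284 - 118*√65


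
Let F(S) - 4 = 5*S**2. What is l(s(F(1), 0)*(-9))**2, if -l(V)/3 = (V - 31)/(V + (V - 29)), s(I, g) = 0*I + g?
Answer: 8649/841 ≈ 10.284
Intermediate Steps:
F(S) = 4 + 5*S**2
s(I, g) = g (s(I, g) = 0 + g = g)
l(V) = -3*(-31 + V)/(-29 + 2*V) (l(V) = -3*(V - 31)/(V + (V - 29)) = -3*(-31 + V)/(V + (-29 + V)) = -3*(-31 + V)/(-29 + 2*V))
l(s(F(1), 0)*(-9))**2 = (3*(31 - 0*(-9))/(-29 + 2*(0*(-9))))**2 = (3*(31 - 1*0)/(-29 + 2*0))**2 = (3*(31 + 0)/(-29 + 0))**2 = (3*31/(-29))**2 = (3*(-1/29)*31)**2 = (-93/29)**2 = 8649/841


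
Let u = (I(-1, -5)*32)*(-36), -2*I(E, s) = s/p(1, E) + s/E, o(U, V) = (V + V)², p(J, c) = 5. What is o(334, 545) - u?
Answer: 1185796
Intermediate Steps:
o(U, V) = 4*V² (o(U, V) = (2*V)² = 4*V²)
I(E, s) = -s/10 - s/(2*E) (I(E, s) = -(s/5 + s/E)/2 = -s/10 - s/(2*E))
u = 2304 (u = (((⅒)*(-5)*(-5 - 1*(-1))/(-1))*32)*(-36) = (((⅒)*(-5)*(-1)*(-5 + 1))*32)*(-36) = (((⅒)*(-5)*(-1)*(-4))*32)*(-36) = -2*32*(-36) = -64*(-36) = 2304)
o(334, 545) - u = 4*545² - 1*2304 = 4*297025 - 2304 = 1188100 - 2304 = 1185796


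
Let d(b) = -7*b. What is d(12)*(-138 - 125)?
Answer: 22092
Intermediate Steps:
d(12)*(-138 - 125) = (-7*12)*(-138 - 125) = -84*(-263) = 22092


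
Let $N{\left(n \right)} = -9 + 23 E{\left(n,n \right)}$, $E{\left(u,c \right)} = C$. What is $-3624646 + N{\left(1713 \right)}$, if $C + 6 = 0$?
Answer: $-3624793$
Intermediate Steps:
$C = -6$ ($C = -6 + 0 = -6$)
$E{\left(u,c \right)} = -6$
$N{\left(n \right)} = -147$ ($N{\left(n \right)} = -9 + 23 \left(-6\right) = -9 - 138 = -147$)
$-3624646 + N{\left(1713 \right)} = -3624646 - 147 = -3624793$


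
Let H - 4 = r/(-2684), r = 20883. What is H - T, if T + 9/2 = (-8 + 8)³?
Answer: 1931/2684 ≈ 0.71945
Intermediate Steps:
H = -10147/2684 (H = 4 + 20883/(-2684) = 4 + 20883*(-1/2684) = 4 - 20883/2684 = -10147/2684 ≈ -3.7806)
T = -9/2 (T = -9/2 + (-8 + 8)³ = -9/2 + 0³ = -9/2 + 0 = -9/2 ≈ -4.5000)
H - T = -10147/2684 - 1*(-9/2) = -10147/2684 + 9/2 = 1931/2684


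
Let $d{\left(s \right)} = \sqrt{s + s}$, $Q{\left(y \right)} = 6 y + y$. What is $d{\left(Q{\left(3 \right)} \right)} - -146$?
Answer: $146 + \sqrt{42} \approx 152.48$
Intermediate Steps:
$Q{\left(y \right)} = 7 y$
$d{\left(s \right)} = \sqrt{2} \sqrt{s}$ ($d{\left(s \right)} = \sqrt{2 s} = \sqrt{2} \sqrt{s}$)
$d{\left(Q{\left(3 \right)} \right)} - -146 = \sqrt{2} \sqrt{7 \cdot 3} - -146 = \sqrt{2} \sqrt{21} + 146 = \sqrt{42} + 146 = 146 + \sqrt{42}$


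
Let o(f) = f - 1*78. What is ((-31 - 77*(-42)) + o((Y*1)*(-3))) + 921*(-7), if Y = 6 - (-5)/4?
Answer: -13375/4 ≈ -3343.8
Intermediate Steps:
Y = 29/4 (Y = 6 - (-5)/4 = 6 - 1*(-5/4) = 6 + 5/4 = 29/4 ≈ 7.2500)
o(f) = -78 + f (o(f) = f - 78 = -78 + f)
((-31 - 77*(-42)) + o((Y*1)*(-3))) + 921*(-7) = ((-31 - 77*(-42)) + (-78 + ((29/4)*1)*(-3))) + 921*(-7) = ((-31 + 3234) + (-78 + (29/4)*(-3))) - 6447 = (3203 + (-78 - 87/4)) - 6447 = (3203 - 399/4) - 6447 = 12413/4 - 6447 = -13375/4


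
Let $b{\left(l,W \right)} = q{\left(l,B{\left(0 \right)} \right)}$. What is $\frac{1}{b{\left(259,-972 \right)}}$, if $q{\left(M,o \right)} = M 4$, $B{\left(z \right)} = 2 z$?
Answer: $\frac{1}{1036} \approx 0.00096525$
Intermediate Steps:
$q{\left(M,o \right)} = 4 M$
$b{\left(l,W \right)} = 4 l$
$\frac{1}{b{\left(259,-972 \right)}} = \frac{1}{4 \cdot 259} = \frac{1}{1036}$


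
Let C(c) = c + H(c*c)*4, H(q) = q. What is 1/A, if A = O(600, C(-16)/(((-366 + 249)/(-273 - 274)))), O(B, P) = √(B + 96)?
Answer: √174/348 ≈ 0.037905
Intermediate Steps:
C(c) = c + 4*c² (C(c) = c + (c*c)*4 = c + c²*4 = c + 4*c²)
O(B, P) = √(96 + B)
A = 2*√174 (A = √(96 + 600) = √696 = 2*√174 ≈ 26.382)
1/A = 1/(2*√174) = √174/348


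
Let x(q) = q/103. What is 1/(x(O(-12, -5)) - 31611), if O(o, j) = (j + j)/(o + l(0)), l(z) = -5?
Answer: -1751/55350851 ≈ -3.1635e-5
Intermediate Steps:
O(o, j) = 2*j/(-5 + o) (O(o, j) = (j + j)/(o - 5) = (2*j)/(-5 + o) = 2*j/(-5 + o))
x(q) = q/103 (x(q) = q*(1/103) = q/103)
1/(x(O(-12, -5)) - 31611) = 1/((2*(-5)/(-5 - 12))/103 - 31611) = 1/((2*(-5)/(-17))/103 - 31611) = 1/((2*(-5)*(-1/17))/103 - 31611) = 1/((1/103)*(10/17) - 31611) = 1/(10/1751 - 31611) = 1/(-55350851/1751) = -1751/55350851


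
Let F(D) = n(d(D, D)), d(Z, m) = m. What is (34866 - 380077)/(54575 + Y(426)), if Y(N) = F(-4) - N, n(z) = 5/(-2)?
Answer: -690422/108293 ≈ -6.3755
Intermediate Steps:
n(z) = -5/2 (n(z) = 5*(-½) = -5/2)
F(D) = -5/2
Y(N) = -5/2 - N
(34866 - 380077)/(54575 + Y(426)) = (34866 - 380077)/(54575 + (-5/2 - 1*426)) = -345211/(54575 + (-5/2 - 426)) = -345211/(54575 - 857/2) = -345211/108293/2 = -345211*2/108293 = -690422/108293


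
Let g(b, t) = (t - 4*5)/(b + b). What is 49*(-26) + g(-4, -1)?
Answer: -10171/8 ≈ -1271.4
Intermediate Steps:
g(b, t) = (-20 + t)/(2*b) (g(b, t) = (t - 20)/((2*b)) = (-20 + t)*(1/(2*b)) = (-20 + t)/(2*b))
49*(-26) + g(-4, -1) = 49*(-26) + (½)*(-20 - 1)/(-4) = -1274 + (½)*(-¼)*(-21) = -1274 + 21/8 = -10171/8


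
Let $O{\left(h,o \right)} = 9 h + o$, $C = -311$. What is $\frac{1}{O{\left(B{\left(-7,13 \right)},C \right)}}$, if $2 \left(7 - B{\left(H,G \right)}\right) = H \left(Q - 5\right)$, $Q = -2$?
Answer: $- \frac{2}{937} \approx -0.0021345$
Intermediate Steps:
$B{\left(H,G \right)} = 7 + \frac{7 H}{2}$ ($B{\left(H,G \right)} = 7 - \frac{H \left(-2 - 5\right)}{2} = 7 - \frac{H \left(-7\right)}{2} = 7 - \frac{\left(-7\right) H}{2} = 7 + \frac{7 H}{2}$)
$O{\left(h,o \right)} = o + 9 h$
$\frac{1}{O{\left(B{\left(-7,13 \right)},C \right)}} = \frac{1}{-311 + 9 \left(7 + \frac{7}{2} \left(-7\right)\right)} = \frac{1}{-311 + 9 \left(7 - \frac{49}{2}\right)} = \frac{1}{-311 + 9 \left(- \frac{35}{2}\right)} = \frac{1}{-311 - \frac{315}{2}} = \frac{1}{- \frac{937}{2}} = - \frac{2}{937}$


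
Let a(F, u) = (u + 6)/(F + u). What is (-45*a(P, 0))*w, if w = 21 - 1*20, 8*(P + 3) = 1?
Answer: 2160/23 ≈ 93.913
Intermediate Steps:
P = -23/8 (P = -3 + (1/8)*1 = -3 + 1/8 = -23/8 ≈ -2.8750)
a(F, u) = (6 + u)/(F + u)
w = 1 (w = 21 - 20 = 1)
(-45*a(P, 0))*w = -45*(6 + 0)/(-23/8 + 0)*1 = -45*6/(-23/8)*1 = -(-360)*6/23*1 = -45*(-48/23)*1 = (2160/23)*1 = 2160/23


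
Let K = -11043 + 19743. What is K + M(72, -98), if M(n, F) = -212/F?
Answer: 426406/49 ≈ 8702.2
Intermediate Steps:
K = 8700
K + M(72, -98) = 8700 - 212/(-98) = 8700 - 212*(-1/98) = 8700 + 106/49 = 426406/49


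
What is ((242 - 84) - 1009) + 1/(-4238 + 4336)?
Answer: -83397/98 ≈ -850.99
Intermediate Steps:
((242 - 84) - 1009) + 1/(-4238 + 4336) = (158 - 1009) + 1/98 = -851 + 1/98 = -83397/98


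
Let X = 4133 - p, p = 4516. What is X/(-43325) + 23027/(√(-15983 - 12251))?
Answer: 383/43325 - 23027*I*√28234/28234 ≈ 0.0088402 - 137.04*I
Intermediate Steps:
X = -383 (X = 4133 - 1*4516 = 4133 - 4516 = -383)
X/(-43325) + 23027/(√(-15983 - 12251)) = -383/(-43325) + 23027/(√(-15983 - 12251)) = -383*(-1/43325) + 23027/(√(-28234)) = 383/43325 + 23027/((I*√28234)) = 383/43325 + 23027*(-I*√28234/28234) = 383/43325 - 23027*I*√28234/28234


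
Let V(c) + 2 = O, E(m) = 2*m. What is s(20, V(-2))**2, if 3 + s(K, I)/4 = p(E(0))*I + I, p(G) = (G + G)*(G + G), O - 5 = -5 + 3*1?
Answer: 64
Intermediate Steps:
O = 3 (O = 5 + (-5 + 3*1) = 5 + (-5 + 3) = 5 - 2 = 3)
V(c) = 1 (V(c) = -2 + 3 = 1)
p(G) = 4*G**2 (p(G) = (2*G)*(2*G) = 4*G**2)
s(K, I) = -12 + 4*I (s(K, I) = -12 + 4*((4*(2*0)**2)*I + I) = -12 + 4*((4*0**2)*I + I) = -12 + 4*((4*0)*I + I) = -12 + 4*(0*I + I) = -12 + 4*(0 + I) = -12 + 4*I)
s(20, V(-2))**2 = (-12 + 4*1)**2 = (-12 + 4)**2 = (-8)**2 = 64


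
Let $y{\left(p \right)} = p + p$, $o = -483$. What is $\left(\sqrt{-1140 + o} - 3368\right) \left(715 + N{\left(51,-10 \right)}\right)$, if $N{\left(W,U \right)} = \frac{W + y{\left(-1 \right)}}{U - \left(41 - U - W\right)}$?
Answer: $- \frac{11958084}{5} + \frac{7101 i \sqrt{1623}}{10} \approx -2.3916 \cdot 10^{6} + 28607.0 i$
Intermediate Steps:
$y{\left(p \right)} = 2 p$
$N{\left(W,U \right)} = \frac{-2 + W}{-41 + W + 2 U}$ ($N{\left(W,U \right)} = \frac{W + 2 \left(-1\right)}{U - \left(41 - U - W\right)} = \frac{W - 2}{U - \left(41 - U - W\right)} = \frac{-2 + W}{U + \left(-41 + U + W\right)} = \frac{-2 + W}{-41 + W + 2 U}$)
$\left(\sqrt{-1140 + o} - 3368\right) \left(715 + N{\left(51,-10 \right)}\right) = \left(\sqrt{-1140 - 483} - 3368\right) \left(715 + \frac{-2 + 51}{-41 + 51 + 2 \left(-10\right)}\right) = \left(\sqrt{-1623} - 3368\right) \left(715 + \frac{1}{-41 + 51 - 20} \cdot 49\right) = \left(i \sqrt{1623} - 3368\right) \left(715 + \frac{1}{-10} \cdot 49\right) = \left(-3368 + i \sqrt{1623}\right) \left(715 - \frac{49}{10}\right) = \left(-3368 + i \sqrt{1623}\right) \frac{7101}{10} = - \frac{11958084}{5} + \frac{7101 i \sqrt{1623}}{10}$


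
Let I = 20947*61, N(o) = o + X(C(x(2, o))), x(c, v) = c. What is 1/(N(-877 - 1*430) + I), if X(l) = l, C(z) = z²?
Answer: 1/1276464 ≈ 7.8341e-7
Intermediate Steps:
N(o) = 4 + o (N(o) = o + 2² = o + 4 = 4 + o)
I = 1277767
1/(N(-877 - 1*430) + I) = 1/((4 + (-877 - 1*430)) + 1277767) = 1/((4 + (-877 - 430)) + 1277767) = 1/((4 - 1307) + 1277767) = 1/(-1303 + 1277767) = 1/1276464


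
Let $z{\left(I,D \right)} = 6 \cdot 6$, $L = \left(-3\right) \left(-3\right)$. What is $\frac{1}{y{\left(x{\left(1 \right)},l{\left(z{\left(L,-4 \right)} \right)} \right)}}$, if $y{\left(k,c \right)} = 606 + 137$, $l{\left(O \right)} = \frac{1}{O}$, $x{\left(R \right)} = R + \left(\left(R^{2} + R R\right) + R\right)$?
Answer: $\frac{1}{743} \approx 0.0013459$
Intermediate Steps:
$L = 9$
$z{\left(I,D \right)} = 36$
$x{\left(R \right)} = 2 R + 2 R^{2}$ ($x{\left(R \right)} = R + \left(\left(R^{2} + R^{2}\right) + R\right) = R + \left(2 R^{2} + R\right) = R + \left(R + 2 R^{2}\right) = 2 R + 2 R^{2}$)
$y{\left(k,c \right)} = 743$
$\frac{1}{y{\left(x{\left(1 \right)},l{\left(z{\left(L,-4 \right)} \right)} \right)}} = \frac{1}{743}$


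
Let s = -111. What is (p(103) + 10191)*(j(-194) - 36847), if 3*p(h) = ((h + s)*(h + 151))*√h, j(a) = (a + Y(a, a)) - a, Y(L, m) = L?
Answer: -377484831 + 25089104*√103 ≈ -1.2286e+8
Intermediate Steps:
j(a) = a (j(a) = (a + a) - a = 2*a - a = a)
p(h) = √h*(-111 + h)*(151 + h)/3 (p(h) = (((h - 111)*(h + 151))*√h)/3 = (((-111 + h)*(151 + h))*√h)/3 = (√h*(-111 + h)*(151 + h))/3 = √h*(-111 + h)*(151 + h)/3)
(p(103) + 10191)*(j(-194) - 36847) = (√103*(-16761 + 103² + 40*103)/3 + 10191)*(-194 - 36847) = (√103*(-16761 + 10609 + 4120)/3 + 10191)*(-37041) = ((⅓)*√103*(-2032) + 10191)*(-37041) = (-2032*√103/3 + 10191)*(-37041) = (10191 - 2032*√103/3)*(-37041) = -377484831 + 25089104*√103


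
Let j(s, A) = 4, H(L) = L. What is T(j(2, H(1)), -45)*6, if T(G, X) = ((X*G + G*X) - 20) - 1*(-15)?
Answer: -2190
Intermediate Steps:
T(G, X) = -5 + 2*G*X (T(G, X) = ((G*X + G*X) - 20) + 15 = (2*G*X - 20) + 15 = (-20 + 2*G*X) + 15 = -5 + 2*G*X)
T(j(2, H(1)), -45)*6 = (-5 + 2*4*(-45))*6 = (-5 - 360)*6 = -365*6 = -2190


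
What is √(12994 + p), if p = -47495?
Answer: I*√34501 ≈ 185.74*I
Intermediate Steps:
√(12994 + p) = √(12994 - 47495) = √(-34501) = I*√34501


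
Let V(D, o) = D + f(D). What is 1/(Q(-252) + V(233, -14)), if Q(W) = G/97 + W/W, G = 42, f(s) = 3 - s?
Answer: 97/430 ≈ 0.22558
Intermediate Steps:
V(D, o) = 3 (V(D, o) = D + (3 - D) = 3)
Q(W) = 139/97 (Q(W) = 42/97 + W/W = 42*(1/97) + 1 = 42/97 + 1 = 139/97)
1/(Q(-252) + V(233, -14)) = 1/(139/97 + 3) = 1/(430/97) = 97/430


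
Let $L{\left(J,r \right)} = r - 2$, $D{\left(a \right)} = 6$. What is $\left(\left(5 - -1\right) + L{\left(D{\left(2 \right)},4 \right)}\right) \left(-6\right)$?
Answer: $-48$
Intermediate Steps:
$L{\left(J,r \right)} = -2 + r$ ($L{\left(J,r \right)} = r - 2 = -2 + r$)
$\left(\left(5 - -1\right) + L{\left(D{\left(2 \right)},4 \right)}\right) \left(-6\right) = \left(\left(5 - -1\right) + \left(-2 + 4\right)\right) \left(-6\right) = \left(\left(5 + 1\right) + 2\right) \left(-6\right) = \left(6 + 2\right) \left(-6\right) = 8 \left(-6\right) = -48$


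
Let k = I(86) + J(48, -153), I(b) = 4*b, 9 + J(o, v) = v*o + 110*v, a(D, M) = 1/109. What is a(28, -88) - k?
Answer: 2598452/109 ≈ 23839.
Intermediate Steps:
a(D, M) = 1/109
J(o, v) = -9 + 110*v + o*v (J(o, v) = -9 + (v*o + 110*v) = -9 + (o*v + 110*v) = -9 + (110*v + o*v) = -9 + 110*v + o*v)
k = -23839 (k = 4*86 + (-9 + 110*(-153) + 48*(-153)) = 344 + (-9 - 16830 - 7344) = 344 - 24183 = -23839)
a(28, -88) - k = 1/109 - 1*(-23839) = 1/109 + 23839 = 2598452/109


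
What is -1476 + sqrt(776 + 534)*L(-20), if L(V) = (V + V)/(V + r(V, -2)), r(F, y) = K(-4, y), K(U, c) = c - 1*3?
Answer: -1476 + 8*sqrt(1310)/5 ≈ -1418.1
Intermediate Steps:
K(U, c) = -3 + c (K(U, c) = c - 3 = -3 + c)
r(F, y) = -3 + y
L(V) = 2*V/(-5 + V) (L(V) = (V + V)/(V + (-3 - 2)) = (2*V)/(V - 5) = (2*V)/(-5 + V) = 2*V/(-5 + V))
-1476 + sqrt(776 + 534)*L(-20) = -1476 + sqrt(776 + 534)*(2*(-20)/(-5 - 20)) = -1476 + sqrt(1310)*(2*(-20)/(-25)) = -1476 + sqrt(1310)*(2*(-20)*(-1/25)) = -1476 + sqrt(1310)*(8/5) = -1476 + 8*sqrt(1310)/5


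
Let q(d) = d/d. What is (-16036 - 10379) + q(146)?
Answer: -26414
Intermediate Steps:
q(d) = 1
(-16036 - 10379) + q(146) = (-16036 - 10379) + 1 = -26415 + 1 = -26414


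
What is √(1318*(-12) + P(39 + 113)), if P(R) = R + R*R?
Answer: 4*√465 ≈ 86.255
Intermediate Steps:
P(R) = R + R²
√(1318*(-12) + P(39 + 113)) = √(1318*(-12) + (39 + 113)*(1 + (39 + 113))) = √(-15816 + 152*(1 + 152)) = √(-15816 + 152*153) = √(-15816 + 23256) = √7440 = 4*√465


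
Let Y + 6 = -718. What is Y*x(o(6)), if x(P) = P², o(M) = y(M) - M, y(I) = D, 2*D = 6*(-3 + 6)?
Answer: -6516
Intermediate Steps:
Y = -724 (Y = -6 - 718 = -724)
D = 9 (D = (6*(-3 + 6))/2 = (6*3)/2 = (½)*18 = 9)
y(I) = 9
o(M) = 9 - M
Y*x(o(6)) = -724*(9 - 1*6)² = -724*(9 - 6)² = -724*3² = -724*9 = -6516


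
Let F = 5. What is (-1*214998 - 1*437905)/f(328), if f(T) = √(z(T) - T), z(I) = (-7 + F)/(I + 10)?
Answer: 8487739*I*√55433/55433 ≈ 36050.0*I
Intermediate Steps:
z(I) = -2/(10 + I) (z(I) = (-7 + 5)/(I + 10) = -2/(10 + I))
f(T) = √(-T - 2/(10 + T)) (f(T) = √(-2/(10 + T) - T) = √(-T - 2/(10 + T)))
(-1*214998 - 1*437905)/f(328) = (-1*214998 - 1*437905)/(√((-2 - 1*328*(10 + 328))/(10 + 328))) = (-214998 - 437905)/(√((-2 - 1*328*338)/338)) = -652903*13*√2/√(-2 - 110864) = -652903*(-13*I*√55433/55433) = -(-8487739)*I*√55433/55433 = 8487739*I*√55433/55433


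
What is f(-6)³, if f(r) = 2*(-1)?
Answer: -8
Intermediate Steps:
f(r) = -2
f(-6)³ = (-2)³ = -8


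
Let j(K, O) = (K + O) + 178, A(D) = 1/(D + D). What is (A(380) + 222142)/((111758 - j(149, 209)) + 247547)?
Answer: 168827921/272664440 ≈ 0.61918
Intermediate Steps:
A(D) = 1/(2*D)
j(K, O) = 178 + K + O
(A(380) + 222142)/((111758 - j(149, 209)) + 247547) = ((1/2)/380 + 222142)/((111758 - (178 + 149 + 209)) + 247547) = ((1/2)*(1/380) + 222142)/((111758 - 1*536) + 247547) = (1/760 + 222142)/((111758 - 536) + 247547) = 168827921/(760*(111222 + 247547)) = (168827921/760)/358769 = (168827921/760)*(1/358769) = 168827921/272664440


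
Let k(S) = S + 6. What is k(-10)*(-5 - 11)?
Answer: 64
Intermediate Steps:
k(S) = 6 + S
k(-10)*(-5 - 11) = (6 - 10)*(-5 - 11) = -4*(-16) = 64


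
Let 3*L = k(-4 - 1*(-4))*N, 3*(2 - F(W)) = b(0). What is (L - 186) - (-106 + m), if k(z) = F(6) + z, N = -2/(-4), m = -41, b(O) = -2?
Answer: -347/9 ≈ -38.556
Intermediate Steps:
F(W) = 8/3 (F(W) = 2 - 1/3*(-2) = 2 + 2/3 = 8/3)
N = 1/2 (N = -2*(-1/4) = 1/2 ≈ 0.50000)
k(z) = 8/3 + z
L = 4/9 (L = ((8/3 + (-4 - 1*(-4)))*(1/2))/3 = ((8/3 + (-4 + 4))*(1/2))/3 = ((8/3 + 0)*(1/2))/3 = ((8/3)*(1/2))/3 = (1/3)*(4/3) = 4/9 ≈ 0.44444)
(L - 186) - (-106 + m) = (4/9 - 186) - (-106 - 41) = -1670/9 - 1*(-147) = -1670/9 + 147 = -347/9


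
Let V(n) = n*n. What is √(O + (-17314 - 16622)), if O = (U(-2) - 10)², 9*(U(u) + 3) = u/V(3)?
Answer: I*√221541071/81 ≈ 183.76*I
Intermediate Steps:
V(n) = n²
U(u) = -3 + u/81 (U(u) = -3 + (u/(3²))/9 = -3 + (u/9)/9 = -3 + u/81)
O = 1113025/6561 (O = ((-3 + (1/81)*(-2)) - 10)² = ((-3 - 2/81) - 10)² = (-245/81 - 10)² = (-1055/81)² = 1113025/6561 ≈ 169.64)
√(O + (-17314 - 16622)) = √(1113025/6561 + (-17314 - 16622)) = √(1113025/6561 - 33936) = √(-221541071/6561) = I*√221541071/81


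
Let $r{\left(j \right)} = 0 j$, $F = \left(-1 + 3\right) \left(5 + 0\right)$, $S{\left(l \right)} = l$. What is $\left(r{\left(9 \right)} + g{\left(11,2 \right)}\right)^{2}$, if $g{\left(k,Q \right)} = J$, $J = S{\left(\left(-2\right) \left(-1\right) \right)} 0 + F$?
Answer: $100$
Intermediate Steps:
$F = 10$ ($F = 2 \cdot 5 = 10$)
$r{\left(j \right)} = 0$
$J = 10$ ($J = \left(-2\right) \left(-1\right) 0 + 10 = 2 \cdot 0 + 10 = 0 + 10 = 10$)
$g{\left(k,Q \right)} = 10$
$\left(r{\left(9 \right)} + g{\left(11,2 \right)}\right)^{2} = \left(0 + 10\right)^{2} = 10^{2} = 100$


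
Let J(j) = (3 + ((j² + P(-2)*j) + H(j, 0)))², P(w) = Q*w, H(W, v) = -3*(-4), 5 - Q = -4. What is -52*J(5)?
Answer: -130000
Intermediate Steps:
Q = 9 (Q = 5 - 1*(-4) = 5 + 4 = 9)
H(W, v) = 12
P(w) = 9*w
J(j) = (15 + j² - 18*j)² (J(j) = (3 + ((j² + (9*(-2))*j) + 12))² = (3 + ((j² - 18*j) + 12))² = (3 + (12 + j² - 18*j))² = (15 + j² - 18*j)²)
-52*J(5) = -52*(15 + 5² - 18*5)² = -52*(15 + 25 - 90)² = -52*(-50)² = -52*2500 = -130000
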